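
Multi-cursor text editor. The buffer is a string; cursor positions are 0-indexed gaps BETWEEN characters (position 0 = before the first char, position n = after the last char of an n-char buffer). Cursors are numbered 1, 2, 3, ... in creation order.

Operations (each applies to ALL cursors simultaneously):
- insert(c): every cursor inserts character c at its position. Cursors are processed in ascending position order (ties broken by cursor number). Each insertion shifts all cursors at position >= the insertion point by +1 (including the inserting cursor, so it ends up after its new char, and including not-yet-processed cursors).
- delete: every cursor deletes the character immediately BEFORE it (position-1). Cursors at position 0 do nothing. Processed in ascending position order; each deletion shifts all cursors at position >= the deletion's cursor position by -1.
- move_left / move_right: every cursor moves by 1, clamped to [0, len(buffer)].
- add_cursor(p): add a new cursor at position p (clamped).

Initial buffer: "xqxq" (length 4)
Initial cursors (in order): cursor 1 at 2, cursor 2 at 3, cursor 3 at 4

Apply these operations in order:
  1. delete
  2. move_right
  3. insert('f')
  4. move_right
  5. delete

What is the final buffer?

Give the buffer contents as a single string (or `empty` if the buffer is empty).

Answer: x

Derivation:
After op 1 (delete): buffer="x" (len 1), cursors c1@1 c2@1 c3@1, authorship .
After op 2 (move_right): buffer="x" (len 1), cursors c1@1 c2@1 c3@1, authorship .
After op 3 (insert('f')): buffer="xfff" (len 4), cursors c1@4 c2@4 c3@4, authorship .123
After op 4 (move_right): buffer="xfff" (len 4), cursors c1@4 c2@4 c3@4, authorship .123
After op 5 (delete): buffer="x" (len 1), cursors c1@1 c2@1 c3@1, authorship .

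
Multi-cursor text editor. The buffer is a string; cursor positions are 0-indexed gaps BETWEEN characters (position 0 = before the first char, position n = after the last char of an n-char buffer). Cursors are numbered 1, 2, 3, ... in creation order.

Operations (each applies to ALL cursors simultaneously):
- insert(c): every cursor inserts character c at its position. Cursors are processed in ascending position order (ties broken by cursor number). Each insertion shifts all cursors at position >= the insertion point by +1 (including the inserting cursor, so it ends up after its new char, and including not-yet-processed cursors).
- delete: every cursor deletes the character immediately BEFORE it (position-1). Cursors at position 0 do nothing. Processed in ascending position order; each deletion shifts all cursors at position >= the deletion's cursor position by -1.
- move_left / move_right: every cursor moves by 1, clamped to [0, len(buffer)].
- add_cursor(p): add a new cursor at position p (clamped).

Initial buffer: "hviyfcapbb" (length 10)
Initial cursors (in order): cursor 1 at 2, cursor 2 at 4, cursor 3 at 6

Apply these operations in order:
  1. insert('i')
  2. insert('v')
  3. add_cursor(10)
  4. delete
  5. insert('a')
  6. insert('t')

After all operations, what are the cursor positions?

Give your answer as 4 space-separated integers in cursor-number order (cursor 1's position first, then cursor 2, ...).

After op 1 (insert('i')): buffer="hviiyifciapbb" (len 13), cursors c1@3 c2@6 c3@9, authorship ..1..2..3....
After op 2 (insert('v')): buffer="hviviyivfcivapbb" (len 16), cursors c1@4 c2@8 c3@12, authorship ..11..22..33....
After op 3 (add_cursor(10)): buffer="hviviyivfcivapbb" (len 16), cursors c1@4 c2@8 c4@10 c3@12, authorship ..11..22..33....
After op 4 (delete): buffer="hviiyifiapbb" (len 12), cursors c1@3 c2@6 c4@7 c3@8, authorship ..1..2.3....
After op 5 (insert('a')): buffer="hviaiyiafaiaapbb" (len 16), cursors c1@4 c2@8 c4@10 c3@12, authorship ..11..22.433....
After op 6 (insert('t')): buffer="hviatiyiatfatiatapbb" (len 20), cursors c1@5 c2@10 c4@13 c3@16, authorship ..111..222.44333....

Answer: 5 10 16 13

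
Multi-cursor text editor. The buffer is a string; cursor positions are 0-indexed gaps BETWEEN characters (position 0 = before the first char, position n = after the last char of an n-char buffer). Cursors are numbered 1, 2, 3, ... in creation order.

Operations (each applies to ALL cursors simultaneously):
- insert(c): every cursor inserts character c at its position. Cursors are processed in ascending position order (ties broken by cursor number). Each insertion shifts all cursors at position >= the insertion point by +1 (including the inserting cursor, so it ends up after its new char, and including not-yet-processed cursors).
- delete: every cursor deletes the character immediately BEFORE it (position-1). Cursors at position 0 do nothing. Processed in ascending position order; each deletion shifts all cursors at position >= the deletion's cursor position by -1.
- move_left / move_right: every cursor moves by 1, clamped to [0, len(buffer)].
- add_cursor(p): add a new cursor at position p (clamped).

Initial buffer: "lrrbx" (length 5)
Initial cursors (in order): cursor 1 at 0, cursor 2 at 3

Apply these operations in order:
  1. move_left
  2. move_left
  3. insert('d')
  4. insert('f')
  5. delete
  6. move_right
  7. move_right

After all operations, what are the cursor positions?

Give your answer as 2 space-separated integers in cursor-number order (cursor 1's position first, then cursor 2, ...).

Answer: 3 5

Derivation:
After op 1 (move_left): buffer="lrrbx" (len 5), cursors c1@0 c2@2, authorship .....
After op 2 (move_left): buffer="lrrbx" (len 5), cursors c1@0 c2@1, authorship .....
After op 3 (insert('d')): buffer="dldrrbx" (len 7), cursors c1@1 c2@3, authorship 1.2....
After op 4 (insert('f')): buffer="dfldfrrbx" (len 9), cursors c1@2 c2@5, authorship 11.22....
After op 5 (delete): buffer="dldrrbx" (len 7), cursors c1@1 c2@3, authorship 1.2....
After op 6 (move_right): buffer="dldrrbx" (len 7), cursors c1@2 c2@4, authorship 1.2....
After op 7 (move_right): buffer="dldrrbx" (len 7), cursors c1@3 c2@5, authorship 1.2....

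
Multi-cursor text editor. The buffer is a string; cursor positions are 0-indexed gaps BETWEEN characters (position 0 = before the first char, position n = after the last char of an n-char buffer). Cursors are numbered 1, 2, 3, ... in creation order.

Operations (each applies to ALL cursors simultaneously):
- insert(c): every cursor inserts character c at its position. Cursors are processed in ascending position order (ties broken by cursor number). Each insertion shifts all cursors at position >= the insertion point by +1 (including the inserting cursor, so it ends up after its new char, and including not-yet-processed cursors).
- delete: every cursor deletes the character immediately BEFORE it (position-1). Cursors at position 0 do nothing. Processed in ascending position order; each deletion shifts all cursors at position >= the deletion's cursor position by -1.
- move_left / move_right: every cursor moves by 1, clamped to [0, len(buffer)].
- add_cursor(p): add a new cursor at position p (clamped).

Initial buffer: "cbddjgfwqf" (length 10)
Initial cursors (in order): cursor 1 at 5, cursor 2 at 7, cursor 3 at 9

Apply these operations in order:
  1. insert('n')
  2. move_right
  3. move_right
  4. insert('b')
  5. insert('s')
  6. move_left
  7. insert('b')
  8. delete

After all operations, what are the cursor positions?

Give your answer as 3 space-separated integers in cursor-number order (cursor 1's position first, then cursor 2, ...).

Answer: 9 14 18

Derivation:
After op 1 (insert('n')): buffer="cbddjngfnwqnf" (len 13), cursors c1@6 c2@9 c3@12, authorship .....1..2..3.
After op 2 (move_right): buffer="cbddjngfnwqnf" (len 13), cursors c1@7 c2@10 c3@13, authorship .....1..2..3.
After op 3 (move_right): buffer="cbddjngfnwqnf" (len 13), cursors c1@8 c2@11 c3@13, authorship .....1..2..3.
After op 4 (insert('b')): buffer="cbddjngfbnwqbnfb" (len 16), cursors c1@9 c2@13 c3@16, authorship .....1..12..23.3
After op 5 (insert('s')): buffer="cbddjngfbsnwqbsnfbs" (len 19), cursors c1@10 c2@15 c3@19, authorship .....1..112..223.33
After op 6 (move_left): buffer="cbddjngfbsnwqbsnfbs" (len 19), cursors c1@9 c2@14 c3@18, authorship .....1..112..223.33
After op 7 (insert('b')): buffer="cbddjngfbbsnwqbbsnfbbs" (len 22), cursors c1@10 c2@16 c3@21, authorship .....1..1112..2223.333
After op 8 (delete): buffer="cbddjngfbsnwqbsnfbs" (len 19), cursors c1@9 c2@14 c3@18, authorship .....1..112..223.33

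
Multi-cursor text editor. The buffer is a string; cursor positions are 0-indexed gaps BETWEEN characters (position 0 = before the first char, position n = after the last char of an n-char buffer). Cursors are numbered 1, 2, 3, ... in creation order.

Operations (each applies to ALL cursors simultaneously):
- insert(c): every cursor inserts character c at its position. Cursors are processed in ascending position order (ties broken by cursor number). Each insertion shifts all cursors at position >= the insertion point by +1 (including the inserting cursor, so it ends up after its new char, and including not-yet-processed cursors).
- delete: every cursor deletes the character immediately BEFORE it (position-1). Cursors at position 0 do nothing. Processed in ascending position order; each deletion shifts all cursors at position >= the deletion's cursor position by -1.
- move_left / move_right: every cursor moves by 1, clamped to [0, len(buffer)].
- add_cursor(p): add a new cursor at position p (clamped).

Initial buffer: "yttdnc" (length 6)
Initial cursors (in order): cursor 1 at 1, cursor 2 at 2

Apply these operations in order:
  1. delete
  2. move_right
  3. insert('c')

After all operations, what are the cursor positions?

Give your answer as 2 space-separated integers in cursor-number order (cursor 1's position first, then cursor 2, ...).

After op 1 (delete): buffer="tdnc" (len 4), cursors c1@0 c2@0, authorship ....
After op 2 (move_right): buffer="tdnc" (len 4), cursors c1@1 c2@1, authorship ....
After op 3 (insert('c')): buffer="tccdnc" (len 6), cursors c1@3 c2@3, authorship .12...

Answer: 3 3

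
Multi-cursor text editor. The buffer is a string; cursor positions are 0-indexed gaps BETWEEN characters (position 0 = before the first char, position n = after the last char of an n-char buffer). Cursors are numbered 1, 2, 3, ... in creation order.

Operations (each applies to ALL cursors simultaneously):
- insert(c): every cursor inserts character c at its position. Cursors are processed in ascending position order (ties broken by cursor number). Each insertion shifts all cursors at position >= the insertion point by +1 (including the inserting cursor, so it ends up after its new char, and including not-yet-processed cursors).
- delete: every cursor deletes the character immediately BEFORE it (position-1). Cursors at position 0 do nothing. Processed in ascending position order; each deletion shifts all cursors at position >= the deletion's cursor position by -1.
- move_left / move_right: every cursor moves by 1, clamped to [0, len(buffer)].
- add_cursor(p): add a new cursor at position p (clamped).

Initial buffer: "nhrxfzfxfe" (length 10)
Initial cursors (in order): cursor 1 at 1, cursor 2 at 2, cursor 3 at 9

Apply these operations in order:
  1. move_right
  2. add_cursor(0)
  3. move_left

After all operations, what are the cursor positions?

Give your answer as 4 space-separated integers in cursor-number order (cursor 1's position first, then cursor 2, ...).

After op 1 (move_right): buffer="nhrxfzfxfe" (len 10), cursors c1@2 c2@3 c3@10, authorship ..........
After op 2 (add_cursor(0)): buffer="nhrxfzfxfe" (len 10), cursors c4@0 c1@2 c2@3 c3@10, authorship ..........
After op 3 (move_left): buffer="nhrxfzfxfe" (len 10), cursors c4@0 c1@1 c2@2 c3@9, authorship ..........

Answer: 1 2 9 0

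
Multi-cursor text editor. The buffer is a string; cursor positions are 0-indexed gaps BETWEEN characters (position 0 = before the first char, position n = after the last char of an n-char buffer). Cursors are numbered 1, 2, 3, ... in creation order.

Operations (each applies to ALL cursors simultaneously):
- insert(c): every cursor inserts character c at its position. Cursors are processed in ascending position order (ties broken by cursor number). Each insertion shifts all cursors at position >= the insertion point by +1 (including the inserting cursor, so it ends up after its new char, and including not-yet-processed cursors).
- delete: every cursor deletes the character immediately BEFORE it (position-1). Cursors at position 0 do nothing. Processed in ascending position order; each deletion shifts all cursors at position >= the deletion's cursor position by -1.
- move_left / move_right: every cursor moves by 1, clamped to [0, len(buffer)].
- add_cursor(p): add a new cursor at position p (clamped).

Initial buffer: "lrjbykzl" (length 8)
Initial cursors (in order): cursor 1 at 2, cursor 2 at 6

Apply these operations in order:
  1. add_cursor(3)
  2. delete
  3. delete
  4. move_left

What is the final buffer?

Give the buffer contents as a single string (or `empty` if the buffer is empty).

After op 1 (add_cursor(3)): buffer="lrjbykzl" (len 8), cursors c1@2 c3@3 c2@6, authorship ........
After op 2 (delete): buffer="lbyzl" (len 5), cursors c1@1 c3@1 c2@3, authorship .....
After op 3 (delete): buffer="bzl" (len 3), cursors c1@0 c3@0 c2@1, authorship ...
After op 4 (move_left): buffer="bzl" (len 3), cursors c1@0 c2@0 c3@0, authorship ...

Answer: bzl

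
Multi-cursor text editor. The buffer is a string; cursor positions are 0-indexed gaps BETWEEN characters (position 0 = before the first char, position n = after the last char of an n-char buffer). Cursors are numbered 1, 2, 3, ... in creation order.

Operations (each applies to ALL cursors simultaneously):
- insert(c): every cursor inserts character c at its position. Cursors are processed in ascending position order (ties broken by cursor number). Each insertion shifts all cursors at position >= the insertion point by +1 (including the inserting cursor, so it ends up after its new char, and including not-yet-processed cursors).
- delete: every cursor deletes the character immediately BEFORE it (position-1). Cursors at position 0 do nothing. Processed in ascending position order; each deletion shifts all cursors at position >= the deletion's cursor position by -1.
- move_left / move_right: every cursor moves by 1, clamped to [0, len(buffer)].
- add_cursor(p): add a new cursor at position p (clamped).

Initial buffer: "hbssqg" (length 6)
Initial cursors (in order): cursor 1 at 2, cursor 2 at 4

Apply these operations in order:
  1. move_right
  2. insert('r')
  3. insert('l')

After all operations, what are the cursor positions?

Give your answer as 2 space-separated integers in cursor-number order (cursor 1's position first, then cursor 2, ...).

After op 1 (move_right): buffer="hbssqg" (len 6), cursors c1@3 c2@5, authorship ......
After op 2 (insert('r')): buffer="hbsrsqrg" (len 8), cursors c1@4 c2@7, authorship ...1..2.
After op 3 (insert('l')): buffer="hbsrlsqrlg" (len 10), cursors c1@5 c2@9, authorship ...11..22.

Answer: 5 9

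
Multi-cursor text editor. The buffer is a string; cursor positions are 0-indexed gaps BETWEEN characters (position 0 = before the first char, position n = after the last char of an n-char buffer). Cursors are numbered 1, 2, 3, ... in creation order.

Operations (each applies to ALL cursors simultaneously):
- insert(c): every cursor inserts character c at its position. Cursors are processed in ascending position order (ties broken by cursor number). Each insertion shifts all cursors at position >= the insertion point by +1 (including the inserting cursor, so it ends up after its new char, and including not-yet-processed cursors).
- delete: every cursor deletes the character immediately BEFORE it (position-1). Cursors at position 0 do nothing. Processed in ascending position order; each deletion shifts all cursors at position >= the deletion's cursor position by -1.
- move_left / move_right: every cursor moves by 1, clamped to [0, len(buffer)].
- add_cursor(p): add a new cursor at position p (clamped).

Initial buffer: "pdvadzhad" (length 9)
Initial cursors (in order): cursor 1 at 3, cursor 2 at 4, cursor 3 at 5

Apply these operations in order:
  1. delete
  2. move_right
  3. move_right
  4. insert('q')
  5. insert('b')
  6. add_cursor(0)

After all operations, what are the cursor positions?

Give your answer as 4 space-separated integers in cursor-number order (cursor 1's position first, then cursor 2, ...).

Answer: 10 10 10 0

Derivation:
After op 1 (delete): buffer="pdzhad" (len 6), cursors c1@2 c2@2 c3@2, authorship ......
After op 2 (move_right): buffer="pdzhad" (len 6), cursors c1@3 c2@3 c3@3, authorship ......
After op 3 (move_right): buffer="pdzhad" (len 6), cursors c1@4 c2@4 c3@4, authorship ......
After op 4 (insert('q')): buffer="pdzhqqqad" (len 9), cursors c1@7 c2@7 c3@7, authorship ....123..
After op 5 (insert('b')): buffer="pdzhqqqbbbad" (len 12), cursors c1@10 c2@10 c3@10, authorship ....123123..
After op 6 (add_cursor(0)): buffer="pdzhqqqbbbad" (len 12), cursors c4@0 c1@10 c2@10 c3@10, authorship ....123123..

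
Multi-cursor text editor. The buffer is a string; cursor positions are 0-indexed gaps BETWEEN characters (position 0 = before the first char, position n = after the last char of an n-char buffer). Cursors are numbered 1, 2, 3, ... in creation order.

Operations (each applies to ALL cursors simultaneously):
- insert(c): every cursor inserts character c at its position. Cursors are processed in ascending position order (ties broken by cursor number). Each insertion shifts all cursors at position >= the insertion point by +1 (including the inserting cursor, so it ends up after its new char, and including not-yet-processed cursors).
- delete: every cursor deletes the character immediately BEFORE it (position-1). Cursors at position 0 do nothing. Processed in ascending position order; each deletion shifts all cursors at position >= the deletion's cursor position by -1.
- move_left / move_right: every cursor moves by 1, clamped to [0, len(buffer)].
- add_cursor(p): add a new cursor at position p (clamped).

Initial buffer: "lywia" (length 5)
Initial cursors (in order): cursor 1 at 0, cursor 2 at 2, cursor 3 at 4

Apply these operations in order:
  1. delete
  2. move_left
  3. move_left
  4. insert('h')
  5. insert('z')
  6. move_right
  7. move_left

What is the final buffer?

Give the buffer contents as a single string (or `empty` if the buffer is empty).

After op 1 (delete): buffer="lwa" (len 3), cursors c1@0 c2@1 c3@2, authorship ...
After op 2 (move_left): buffer="lwa" (len 3), cursors c1@0 c2@0 c3@1, authorship ...
After op 3 (move_left): buffer="lwa" (len 3), cursors c1@0 c2@0 c3@0, authorship ...
After op 4 (insert('h')): buffer="hhhlwa" (len 6), cursors c1@3 c2@3 c3@3, authorship 123...
After op 5 (insert('z')): buffer="hhhzzzlwa" (len 9), cursors c1@6 c2@6 c3@6, authorship 123123...
After op 6 (move_right): buffer="hhhzzzlwa" (len 9), cursors c1@7 c2@7 c3@7, authorship 123123...
After op 7 (move_left): buffer="hhhzzzlwa" (len 9), cursors c1@6 c2@6 c3@6, authorship 123123...

Answer: hhhzzzlwa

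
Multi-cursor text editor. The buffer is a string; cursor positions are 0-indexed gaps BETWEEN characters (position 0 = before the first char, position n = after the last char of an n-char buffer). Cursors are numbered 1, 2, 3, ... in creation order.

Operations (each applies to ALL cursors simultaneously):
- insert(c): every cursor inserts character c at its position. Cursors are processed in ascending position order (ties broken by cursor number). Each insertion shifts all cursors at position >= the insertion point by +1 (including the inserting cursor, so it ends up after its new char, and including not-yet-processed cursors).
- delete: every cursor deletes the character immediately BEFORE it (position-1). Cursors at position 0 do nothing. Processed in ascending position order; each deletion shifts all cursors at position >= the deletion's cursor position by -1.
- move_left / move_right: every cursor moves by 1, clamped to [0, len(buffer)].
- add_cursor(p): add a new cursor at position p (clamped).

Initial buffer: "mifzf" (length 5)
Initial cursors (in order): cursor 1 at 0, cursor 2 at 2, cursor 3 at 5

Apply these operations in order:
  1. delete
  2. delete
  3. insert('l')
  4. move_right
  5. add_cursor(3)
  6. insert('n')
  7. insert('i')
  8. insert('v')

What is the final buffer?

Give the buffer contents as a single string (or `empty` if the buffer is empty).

Answer: llfnnniiivvvlniv

Derivation:
After op 1 (delete): buffer="mfz" (len 3), cursors c1@0 c2@1 c3@3, authorship ...
After op 2 (delete): buffer="f" (len 1), cursors c1@0 c2@0 c3@1, authorship .
After op 3 (insert('l')): buffer="llfl" (len 4), cursors c1@2 c2@2 c3@4, authorship 12.3
After op 4 (move_right): buffer="llfl" (len 4), cursors c1@3 c2@3 c3@4, authorship 12.3
After op 5 (add_cursor(3)): buffer="llfl" (len 4), cursors c1@3 c2@3 c4@3 c3@4, authorship 12.3
After op 6 (insert('n')): buffer="llfnnnln" (len 8), cursors c1@6 c2@6 c4@6 c3@8, authorship 12.12433
After op 7 (insert('i')): buffer="llfnnniiilni" (len 12), cursors c1@9 c2@9 c4@9 c3@12, authorship 12.124124333
After op 8 (insert('v')): buffer="llfnnniiivvvlniv" (len 16), cursors c1@12 c2@12 c4@12 c3@16, authorship 12.1241241243333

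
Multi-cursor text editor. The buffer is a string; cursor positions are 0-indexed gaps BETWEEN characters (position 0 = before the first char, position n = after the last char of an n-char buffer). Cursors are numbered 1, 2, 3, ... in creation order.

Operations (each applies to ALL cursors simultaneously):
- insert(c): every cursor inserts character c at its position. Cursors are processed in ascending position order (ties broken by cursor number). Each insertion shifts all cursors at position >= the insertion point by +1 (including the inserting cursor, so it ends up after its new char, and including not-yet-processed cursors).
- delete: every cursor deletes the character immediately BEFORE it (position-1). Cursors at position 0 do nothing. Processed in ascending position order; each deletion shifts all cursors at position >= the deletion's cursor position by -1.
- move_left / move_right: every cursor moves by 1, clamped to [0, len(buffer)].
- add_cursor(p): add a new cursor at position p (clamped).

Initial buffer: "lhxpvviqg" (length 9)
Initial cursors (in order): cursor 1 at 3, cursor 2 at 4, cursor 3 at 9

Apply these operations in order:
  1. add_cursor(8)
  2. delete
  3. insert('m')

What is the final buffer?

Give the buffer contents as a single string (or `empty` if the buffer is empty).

Answer: lhmmvvimm

Derivation:
After op 1 (add_cursor(8)): buffer="lhxpvviqg" (len 9), cursors c1@3 c2@4 c4@8 c3@9, authorship .........
After op 2 (delete): buffer="lhvvi" (len 5), cursors c1@2 c2@2 c3@5 c4@5, authorship .....
After op 3 (insert('m')): buffer="lhmmvvimm" (len 9), cursors c1@4 c2@4 c3@9 c4@9, authorship ..12...34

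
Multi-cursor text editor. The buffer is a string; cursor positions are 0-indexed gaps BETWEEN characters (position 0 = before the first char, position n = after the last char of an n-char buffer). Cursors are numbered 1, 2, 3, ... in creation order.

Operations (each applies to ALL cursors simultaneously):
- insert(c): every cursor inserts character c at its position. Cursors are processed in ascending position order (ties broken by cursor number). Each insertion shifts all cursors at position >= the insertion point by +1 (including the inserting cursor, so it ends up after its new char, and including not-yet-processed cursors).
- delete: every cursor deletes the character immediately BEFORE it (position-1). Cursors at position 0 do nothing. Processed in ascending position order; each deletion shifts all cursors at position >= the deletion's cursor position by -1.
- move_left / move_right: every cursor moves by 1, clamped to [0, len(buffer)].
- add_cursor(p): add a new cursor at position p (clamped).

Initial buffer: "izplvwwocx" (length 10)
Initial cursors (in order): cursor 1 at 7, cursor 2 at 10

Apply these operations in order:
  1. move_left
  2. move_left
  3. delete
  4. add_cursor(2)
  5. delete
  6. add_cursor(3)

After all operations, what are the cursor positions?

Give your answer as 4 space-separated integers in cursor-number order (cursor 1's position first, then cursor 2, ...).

Answer: 2 3 1 3

Derivation:
After op 1 (move_left): buffer="izplvwwocx" (len 10), cursors c1@6 c2@9, authorship ..........
After op 2 (move_left): buffer="izplvwwocx" (len 10), cursors c1@5 c2@8, authorship ..........
After op 3 (delete): buffer="izplwwcx" (len 8), cursors c1@4 c2@6, authorship ........
After op 4 (add_cursor(2)): buffer="izplwwcx" (len 8), cursors c3@2 c1@4 c2@6, authorship ........
After op 5 (delete): buffer="ipwcx" (len 5), cursors c3@1 c1@2 c2@3, authorship .....
After op 6 (add_cursor(3)): buffer="ipwcx" (len 5), cursors c3@1 c1@2 c2@3 c4@3, authorship .....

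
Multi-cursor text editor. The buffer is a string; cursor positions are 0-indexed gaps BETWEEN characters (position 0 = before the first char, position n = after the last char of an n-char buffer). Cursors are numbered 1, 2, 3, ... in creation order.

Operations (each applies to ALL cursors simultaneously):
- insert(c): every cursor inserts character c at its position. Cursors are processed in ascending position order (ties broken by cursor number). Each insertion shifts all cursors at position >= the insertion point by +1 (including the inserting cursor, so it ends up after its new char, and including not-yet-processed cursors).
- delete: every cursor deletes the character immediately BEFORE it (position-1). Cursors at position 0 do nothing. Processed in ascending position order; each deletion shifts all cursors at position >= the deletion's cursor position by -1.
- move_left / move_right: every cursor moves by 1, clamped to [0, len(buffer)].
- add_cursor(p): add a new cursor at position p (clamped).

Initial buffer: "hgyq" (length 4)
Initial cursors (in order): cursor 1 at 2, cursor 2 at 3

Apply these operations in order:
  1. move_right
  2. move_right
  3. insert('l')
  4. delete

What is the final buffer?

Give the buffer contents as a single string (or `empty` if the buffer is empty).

After op 1 (move_right): buffer="hgyq" (len 4), cursors c1@3 c2@4, authorship ....
After op 2 (move_right): buffer="hgyq" (len 4), cursors c1@4 c2@4, authorship ....
After op 3 (insert('l')): buffer="hgyqll" (len 6), cursors c1@6 c2@6, authorship ....12
After op 4 (delete): buffer="hgyq" (len 4), cursors c1@4 c2@4, authorship ....

Answer: hgyq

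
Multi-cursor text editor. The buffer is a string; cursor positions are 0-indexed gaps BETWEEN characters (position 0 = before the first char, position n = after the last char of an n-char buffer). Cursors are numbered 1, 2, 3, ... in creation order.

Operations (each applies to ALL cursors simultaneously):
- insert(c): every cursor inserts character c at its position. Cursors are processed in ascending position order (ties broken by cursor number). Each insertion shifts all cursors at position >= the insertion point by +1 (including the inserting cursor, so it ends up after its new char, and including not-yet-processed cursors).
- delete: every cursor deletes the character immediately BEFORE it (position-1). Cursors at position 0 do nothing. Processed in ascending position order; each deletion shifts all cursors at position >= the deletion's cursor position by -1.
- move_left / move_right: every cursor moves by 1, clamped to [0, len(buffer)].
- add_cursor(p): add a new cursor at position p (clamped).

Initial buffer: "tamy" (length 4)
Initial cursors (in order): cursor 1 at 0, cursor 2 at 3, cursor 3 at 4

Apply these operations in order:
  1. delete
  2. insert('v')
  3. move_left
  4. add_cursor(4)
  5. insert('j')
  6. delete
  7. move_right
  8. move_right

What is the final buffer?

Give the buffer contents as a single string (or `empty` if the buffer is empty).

Answer: vtavv

Derivation:
After op 1 (delete): buffer="ta" (len 2), cursors c1@0 c2@2 c3@2, authorship ..
After op 2 (insert('v')): buffer="vtavv" (len 5), cursors c1@1 c2@5 c3@5, authorship 1..23
After op 3 (move_left): buffer="vtavv" (len 5), cursors c1@0 c2@4 c3@4, authorship 1..23
After op 4 (add_cursor(4)): buffer="vtavv" (len 5), cursors c1@0 c2@4 c3@4 c4@4, authorship 1..23
After op 5 (insert('j')): buffer="jvtavjjjv" (len 9), cursors c1@1 c2@8 c3@8 c4@8, authorship 11..22343
After op 6 (delete): buffer="vtavv" (len 5), cursors c1@0 c2@4 c3@4 c4@4, authorship 1..23
After op 7 (move_right): buffer="vtavv" (len 5), cursors c1@1 c2@5 c3@5 c4@5, authorship 1..23
After op 8 (move_right): buffer="vtavv" (len 5), cursors c1@2 c2@5 c3@5 c4@5, authorship 1..23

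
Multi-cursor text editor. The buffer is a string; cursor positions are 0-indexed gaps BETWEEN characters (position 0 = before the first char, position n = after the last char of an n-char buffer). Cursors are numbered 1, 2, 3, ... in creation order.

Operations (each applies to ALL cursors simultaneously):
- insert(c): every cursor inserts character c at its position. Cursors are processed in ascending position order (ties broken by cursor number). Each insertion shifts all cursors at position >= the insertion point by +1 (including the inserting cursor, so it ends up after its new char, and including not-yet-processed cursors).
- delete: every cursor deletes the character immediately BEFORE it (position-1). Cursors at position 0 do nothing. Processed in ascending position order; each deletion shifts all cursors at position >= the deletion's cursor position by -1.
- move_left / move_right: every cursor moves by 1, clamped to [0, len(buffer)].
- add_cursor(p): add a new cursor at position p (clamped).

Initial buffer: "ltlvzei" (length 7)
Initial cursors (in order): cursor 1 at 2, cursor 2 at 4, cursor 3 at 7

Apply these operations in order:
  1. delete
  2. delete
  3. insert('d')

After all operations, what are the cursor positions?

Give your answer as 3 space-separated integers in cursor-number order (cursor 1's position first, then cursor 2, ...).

After op 1 (delete): buffer="llze" (len 4), cursors c1@1 c2@2 c3@4, authorship ....
After op 2 (delete): buffer="z" (len 1), cursors c1@0 c2@0 c3@1, authorship .
After op 3 (insert('d')): buffer="ddzd" (len 4), cursors c1@2 c2@2 c3@4, authorship 12.3

Answer: 2 2 4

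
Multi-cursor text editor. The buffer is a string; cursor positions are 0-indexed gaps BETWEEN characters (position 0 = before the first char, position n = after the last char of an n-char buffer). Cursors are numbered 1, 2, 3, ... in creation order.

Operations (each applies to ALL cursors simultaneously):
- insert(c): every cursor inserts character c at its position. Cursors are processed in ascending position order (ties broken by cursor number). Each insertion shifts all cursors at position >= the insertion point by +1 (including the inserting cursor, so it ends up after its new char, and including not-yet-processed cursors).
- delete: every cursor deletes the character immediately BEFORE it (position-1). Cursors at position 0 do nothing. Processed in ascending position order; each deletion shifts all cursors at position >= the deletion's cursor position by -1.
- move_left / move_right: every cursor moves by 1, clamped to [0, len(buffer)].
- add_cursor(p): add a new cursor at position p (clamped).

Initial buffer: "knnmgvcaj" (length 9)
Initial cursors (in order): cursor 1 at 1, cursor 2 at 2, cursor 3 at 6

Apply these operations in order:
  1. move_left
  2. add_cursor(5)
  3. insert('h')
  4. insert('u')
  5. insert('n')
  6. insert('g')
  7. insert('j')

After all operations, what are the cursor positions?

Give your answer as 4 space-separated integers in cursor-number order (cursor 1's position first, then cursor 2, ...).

After op 1 (move_left): buffer="knnmgvcaj" (len 9), cursors c1@0 c2@1 c3@5, authorship .........
After op 2 (add_cursor(5)): buffer="knnmgvcaj" (len 9), cursors c1@0 c2@1 c3@5 c4@5, authorship .........
After op 3 (insert('h')): buffer="hkhnnmghhvcaj" (len 13), cursors c1@1 c2@3 c3@9 c4@9, authorship 1.2....34....
After op 4 (insert('u')): buffer="hukhunnmghhuuvcaj" (len 17), cursors c1@2 c2@5 c3@13 c4@13, authorship 11.22....3434....
After op 5 (insert('n')): buffer="hunkhunnnmghhuunnvcaj" (len 21), cursors c1@3 c2@7 c3@17 c4@17, authorship 111.222....343434....
After op 6 (insert('g')): buffer="hungkhungnnmghhuunnggvcaj" (len 25), cursors c1@4 c2@9 c3@21 c4@21, authorship 1111.2222....34343434....
After op 7 (insert('j')): buffer="hungjkhungjnnmghhuunnggjjvcaj" (len 29), cursors c1@5 c2@11 c3@25 c4@25, authorship 11111.22222....3434343434....

Answer: 5 11 25 25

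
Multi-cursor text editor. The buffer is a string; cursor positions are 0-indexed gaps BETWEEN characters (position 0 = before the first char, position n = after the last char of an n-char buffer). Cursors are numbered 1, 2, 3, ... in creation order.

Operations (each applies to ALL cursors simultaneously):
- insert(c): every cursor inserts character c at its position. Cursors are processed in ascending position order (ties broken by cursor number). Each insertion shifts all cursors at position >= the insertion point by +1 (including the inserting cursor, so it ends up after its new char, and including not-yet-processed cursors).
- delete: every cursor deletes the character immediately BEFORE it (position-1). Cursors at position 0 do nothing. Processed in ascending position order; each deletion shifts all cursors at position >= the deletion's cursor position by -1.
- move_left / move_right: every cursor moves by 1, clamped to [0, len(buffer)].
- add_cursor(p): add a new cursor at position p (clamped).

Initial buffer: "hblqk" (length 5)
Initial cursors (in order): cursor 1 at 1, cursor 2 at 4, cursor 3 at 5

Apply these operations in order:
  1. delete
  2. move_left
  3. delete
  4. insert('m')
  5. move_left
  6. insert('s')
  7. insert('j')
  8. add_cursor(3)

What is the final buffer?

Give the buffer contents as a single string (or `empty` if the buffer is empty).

After op 1 (delete): buffer="bl" (len 2), cursors c1@0 c2@2 c3@2, authorship ..
After op 2 (move_left): buffer="bl" (len 2), cursors c1@0 c2@1 c3@1, authorship ..
After op 3 (delete): buffer="l" (len 1), cursors c1@0 c2@0 c3@0, authorship .
After op 4 (insert('m')): buffer="mmml" (len 4), cursors c1@3 c2@3 c3@3, authorship 123.
After op 5 (move_left): buffer="mmml" (len 4), cursors c1@2 c2@2 c3@2, authorship 123.
After op 6 (insert('s')): buffer="mmsssml" (len 7), cursors c1@5 c2@5 c3@5, authorship 121233.
After op 7 (insert('j')): buffer="mmsssjjjml" (len 10), cursors c1@8 c2@8 c3@8, authorship 121231233.
After op 8 (add_cursor(3)): buffer="mmsssjjjml" (len 10), cursors c4@3 c1@8 c2@8 c3@8, authorship 121231233.

Answer: mmsssjjjml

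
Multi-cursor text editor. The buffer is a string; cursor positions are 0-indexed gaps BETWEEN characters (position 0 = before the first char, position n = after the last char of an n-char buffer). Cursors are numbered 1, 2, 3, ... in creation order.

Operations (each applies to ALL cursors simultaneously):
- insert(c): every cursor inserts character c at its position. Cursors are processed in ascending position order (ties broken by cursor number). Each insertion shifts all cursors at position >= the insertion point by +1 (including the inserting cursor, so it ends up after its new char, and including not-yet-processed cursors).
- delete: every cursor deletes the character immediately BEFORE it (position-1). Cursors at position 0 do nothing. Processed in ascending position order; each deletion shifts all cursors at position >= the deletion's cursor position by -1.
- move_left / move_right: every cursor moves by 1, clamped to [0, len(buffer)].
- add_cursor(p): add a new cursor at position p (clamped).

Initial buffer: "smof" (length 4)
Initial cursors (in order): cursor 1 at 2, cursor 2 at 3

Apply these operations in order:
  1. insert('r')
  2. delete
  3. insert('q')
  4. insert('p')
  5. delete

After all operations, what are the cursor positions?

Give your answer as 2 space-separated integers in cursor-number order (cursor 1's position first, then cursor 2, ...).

After op 1 (insert('r')): buffer="smrorf" (len 6), cursors c1@3 c2@5, authorship ..1.2.
After op 2 (delete): buffer="smof" (len 4), cursors c1@2 c2@3, authorship ....
After op 3 (insert('q')): buffer="smqoqf" (len 6), cursors c1@3 c2@5, authorship ..1.2.
After op 4 (insert('p')): buffer="smqpoqpf" (len 8), cursors c1@4 c2@7, authorship ..11.22.
After op 5 (delete): buffer="smqoqf" (len 6), cursors c1@3 c2@5, authorship ..1.2.

Answer: 3 5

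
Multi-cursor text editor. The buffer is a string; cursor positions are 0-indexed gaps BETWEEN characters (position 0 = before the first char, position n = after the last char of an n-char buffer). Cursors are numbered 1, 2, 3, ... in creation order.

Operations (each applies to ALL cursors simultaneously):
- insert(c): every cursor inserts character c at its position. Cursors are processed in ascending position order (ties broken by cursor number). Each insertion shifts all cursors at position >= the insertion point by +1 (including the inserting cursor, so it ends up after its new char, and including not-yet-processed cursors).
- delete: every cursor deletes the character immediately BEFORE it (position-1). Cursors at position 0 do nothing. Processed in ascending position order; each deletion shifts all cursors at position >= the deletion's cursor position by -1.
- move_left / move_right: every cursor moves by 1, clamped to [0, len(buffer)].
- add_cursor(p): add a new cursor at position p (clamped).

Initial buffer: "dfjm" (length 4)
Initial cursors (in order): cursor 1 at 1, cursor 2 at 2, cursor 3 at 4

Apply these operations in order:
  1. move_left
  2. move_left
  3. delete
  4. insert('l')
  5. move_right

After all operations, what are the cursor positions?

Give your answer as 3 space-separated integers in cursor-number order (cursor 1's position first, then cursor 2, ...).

After op 1 (move_left): buffer="dfjm" (len 4), cursors c1@0 c2@1 c3@3, authorship ....
After op 2 (move_left): buffer="dfjm" (len 4), cursors c1@0 c2@0 c3@2, authorship ....
After op 3 (delete): buffer="djm" (len 3), cursors c1@0 c2@0 c3@1, authorship ...
After op 4 (insert('l')): buffer="lldljm" (len 6), cursors c1@2 c2@2 c3@4, authorship 12.3..
After op 5 (move_right): buffer="lldljm" (len 6), cursors c1@3 c2@3 c3@5, authorship 12.3..

Answer: 3 3 5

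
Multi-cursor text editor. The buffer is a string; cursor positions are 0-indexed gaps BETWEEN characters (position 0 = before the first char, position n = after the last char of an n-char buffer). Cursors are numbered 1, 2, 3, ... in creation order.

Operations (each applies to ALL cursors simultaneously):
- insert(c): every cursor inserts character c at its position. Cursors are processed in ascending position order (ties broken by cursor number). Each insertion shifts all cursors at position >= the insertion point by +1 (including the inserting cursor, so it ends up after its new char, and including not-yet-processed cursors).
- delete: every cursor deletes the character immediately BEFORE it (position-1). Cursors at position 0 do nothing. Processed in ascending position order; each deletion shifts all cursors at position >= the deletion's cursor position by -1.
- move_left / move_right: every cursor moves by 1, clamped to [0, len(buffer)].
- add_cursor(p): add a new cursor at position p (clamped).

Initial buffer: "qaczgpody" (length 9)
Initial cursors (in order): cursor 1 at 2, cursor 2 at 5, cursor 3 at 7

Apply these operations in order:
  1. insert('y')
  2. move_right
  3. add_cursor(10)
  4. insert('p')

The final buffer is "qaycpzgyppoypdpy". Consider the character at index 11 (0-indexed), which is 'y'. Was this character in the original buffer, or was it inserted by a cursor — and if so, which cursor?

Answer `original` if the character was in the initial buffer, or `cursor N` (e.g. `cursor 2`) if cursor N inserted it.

Answer: cursor 3

Derivation:
After op 1 (insert('y')): buffer="qayczgypoydy" (len 12), cursors c1@3 c2@7 c3@10, authorship ..1...2..3..
After op 2 (move_right): buffer="qayczgypoydy" (len 12), cursors c1@4 c2@8 c3@11, authorship ..1...2..3..
After op 3 (add_cursor(10)): buffer="qayczgypoydy" (len 12), cursors c1@4 c2@8 c4@10 c3@11, authorship ..1...2..3..
After op 4 (insert('p')): buffer="qaycpzgyppoypdpy" (len 16), cursors c1@5 c2@10 c4@13 c3@15, authorship ..1.1..2.2.34.3.
Authorship (.=original, N=cursor N): . . 1 . 1 . . 2 . 2 . 3 4 . 3 .
Index 11: author = 3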